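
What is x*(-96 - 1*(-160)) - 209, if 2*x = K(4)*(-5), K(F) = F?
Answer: -849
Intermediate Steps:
x = -10 (x = (4*(-5))/2 = (½)*(-20) = -10)
x*(-96 - 1*(-160)) - 209 = -10*(-96 - 1*(-160)) - 209 = -10*(-96 + 160) - 209 = -10*64 - 209 = -640 - 209 = -849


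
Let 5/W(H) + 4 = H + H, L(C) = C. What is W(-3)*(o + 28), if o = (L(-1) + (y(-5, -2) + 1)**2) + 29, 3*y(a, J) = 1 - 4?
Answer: -28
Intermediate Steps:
y(a, J) = -1 (y(a, J) = (1 - 4)/3 = (1/3)*(-3) = -1)
W(H) = 5/(-4 + 2*H) (W(H) = 5/(-4 + (H + H)) = 5/(-4 + 2*H))
o = 28 (o = (-1 + (-1 + 1)**2) + 29 = (-1 + 0**2) + 29 = (-1 + 0) + 29 = -1 + 29 = 28)
W(-3)*(o + 28) = (5/(2*(-2 - 3)))*(28 + 28) = ((5/2)/(-5))*56 = ((5/2)*(-1/5))*56 = -1/2*56 = -28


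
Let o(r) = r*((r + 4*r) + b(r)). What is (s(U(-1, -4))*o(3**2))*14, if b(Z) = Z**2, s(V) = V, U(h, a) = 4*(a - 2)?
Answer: -381024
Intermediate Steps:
U(h, a) = -8 + 4*a (U(h, a) = 4*(-2 + a) = -8 + 4*a)
o(r) = r*(r**2 + 5*r) (o(r) = r*((r + 4*r) + r**2) = r*(5*r + r**2) = r*(r**2 + 5*r))
(s(U(-1, -4))*o(3**2))*14 = ((-8 + 4*(-4))*((3**2)**2*(5 + 3**2)))*14 = ((-8 - 16)*(9**2*(5 + 9)))*14 = -1944*14*14 = -24*1134*14 = -27216*14 = -381024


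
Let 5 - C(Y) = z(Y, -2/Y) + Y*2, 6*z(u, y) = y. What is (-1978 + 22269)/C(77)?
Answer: -4687221/34418 ≈ -136.19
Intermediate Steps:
z(u, y) = y/6
C(Y) = 5 - 2*Y + 1/(3*Y) (C(Y) = 5 - ((-2/Y)/6 + Y*2) = 5 - (-1/(3*Y) + 2*Y) = 5 - (2*Y - 1/(3*Y)) = 5 + (-2*Y + 1/(3*Y)) = 5 - 2*Y + 1/(3*Y))
(-1978 + 22269)/C(77) = (-1978 + 22269)/(5 - 2*77 + (⅓)/77) = 20291/(5 - 154 + (⅓)*(1/77)) = 20291/(5 - 154 + 1/231) = 20291/(-34418/231) = 20291*(-231/34418) = -4687221/34418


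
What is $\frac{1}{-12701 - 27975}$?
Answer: $- \frac{1}{40676} \approx -2.4585 \cdot 10^{-5}$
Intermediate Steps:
$\frac{1}{-12701 - 27975} = \frac{1}{-40676} = - \frac{1}{40676}$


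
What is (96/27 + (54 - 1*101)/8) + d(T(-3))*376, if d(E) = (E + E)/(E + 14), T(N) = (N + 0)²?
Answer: 483455/1656 ≈ 291.94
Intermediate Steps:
T(N) = N²
d(E) = 2*E/(14 + E) (d(E) = (2*E)/(14 + E) = 2*E/(14 + E))
(96/27 + (54 - 1*101)/8) + d(T(-3))*376 = (96/27 + (54 - 1*101)/8) + (2*(-3)²/(14 + (-3)²))*376 = (96*(1/27) + (54 - 101)*(⅛)) + (2*9/(14 + 9))*376 = (32/9 - 47*⅛) + (2*9/23)*376 = (32/9 - 47/8) + (2*9*(1/23))*376 = -167/72 + (18/23)*376 = -167/72 + 6768/23 = 483455/1656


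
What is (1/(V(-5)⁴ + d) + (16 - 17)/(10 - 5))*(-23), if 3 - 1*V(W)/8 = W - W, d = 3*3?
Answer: 1526188/331785 ≈ 4.5999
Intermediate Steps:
d = 9
V(W) = 24 (V(W) = 24 - 8*(W - W) = 24 - 8*0 = 24 + 0 = 24)
(1/(V(-5)⁴ + d) + (16 - 17)/(10 - 5))*(-23) = (1/(24⁴ + 9) + (16 - 17)/(10 - 5))*(-23) = (1/(331776 + 9) - 1/5)*(-23) = (1/331785 - 1*⅕)*(-23) = (1/331785 - ⅕)*(-23) = -66356/331785*(-23) = 1526188/331785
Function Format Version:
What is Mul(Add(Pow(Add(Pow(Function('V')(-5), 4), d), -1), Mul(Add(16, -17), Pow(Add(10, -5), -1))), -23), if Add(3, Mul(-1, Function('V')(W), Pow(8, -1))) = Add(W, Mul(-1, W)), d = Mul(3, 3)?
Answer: Rational(1526188, 331785) ≈ 4.5999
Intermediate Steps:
d = 9
Function('V')(W) = 24 (Function('V')(W) = Add(24, Mul(-8, Add(W, Mul(-1, W)))) = Add(24, Mul(-8, 0)) = Add(24, 0) = 24)
Mul(Add(Pow(Add(Pow(Function('V')(-5), 4), d), -1), Mul(Add(16, -17), Pow(Add(10, -5), -1))), -23) = Mul(Add(Pow(Add(Pow(24, 4), 9), -1), Mul(Add(16, -17), Pow(Add(10, -5), -1))), -23) = Mul(Add(Pow(Add(331776, 9), -1), Mul(-1, Pow(5, -1))), -23) = Mul(Add(Pow(331785, -1), Mul(-1, Rational(1, 5))), -23) = Mul(Add(Rational(1, 331785), Rational(-1, 5)), -23) = Mul(Rational(-66356, 331785), -23) = Rational(1526188, 331785)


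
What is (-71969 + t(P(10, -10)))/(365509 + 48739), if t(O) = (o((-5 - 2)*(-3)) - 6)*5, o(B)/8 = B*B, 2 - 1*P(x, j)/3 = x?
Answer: -54359/414248 ≈ -0.13122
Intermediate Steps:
P(x, j) = 6 - 3*x
o(B) = 8*B² (o(B) = 8*(B*B) = 8*B²)
t(O) = 17610 (t(O) = (8*((-5 - 2)*(-3))² - 6)*5 = (8*(-7*(-3))² - 6)*5 = (8*21² - 6)*5 = (8*441 - 6)*5 = (3528 - 6)*5 = 3522*5 = 17610)
(-71969 + t(P(10, -10)))/(365509 + 48739) = (-71969 + 17610)/(365509 + 48739) = -54359/414248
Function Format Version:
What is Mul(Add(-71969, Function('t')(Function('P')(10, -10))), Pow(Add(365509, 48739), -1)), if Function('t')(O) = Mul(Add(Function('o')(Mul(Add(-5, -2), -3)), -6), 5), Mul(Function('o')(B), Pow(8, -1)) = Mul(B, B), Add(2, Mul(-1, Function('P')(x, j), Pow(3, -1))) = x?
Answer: Rational(-54359, 414248) ≈ -0.13122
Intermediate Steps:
Function('P')(x, j) = Add(6, Mul(-3, x))
Function('o')(B) = Mul(8, Pow(B, 2)) (Function('o')(B) = Mul(8, Mul(B, B)) = Mul(8, Pow(B, 2)))
Function('t')(O) = 17610 (Function('t')(O) = Mul(Add(Mul(8, Pow(Mul(Add(-5, -2), -3), 2)), -6), 5) = Mul(Add(Mul(8, Pow(Mul(-7, -3), 2)), -6), 5) = Mul(Add(Mul(8, Pow(21, 2)), -6), 5) = Mul(Add(Mul(8, 441), -6), 5) = Mul(Add(3528, -6), 5) = Mul(3522, 5) = 17610)
Mul(Add(-71969, Function('t')(Function('P')(10, -10))), Pow(Add(365509, 48739), -1)) = Mul(Add(-71969, 17610), Pow(Add(365509, 48739), -1)) = Mul(-54359, Pow(414248, -1)) = Mul(-54359, Rational(1, 414248)) = Rational(-54359, 414248)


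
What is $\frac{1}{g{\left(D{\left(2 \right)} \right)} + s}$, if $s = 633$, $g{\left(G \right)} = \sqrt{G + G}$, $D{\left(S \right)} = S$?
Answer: $\frac{1}{635} \approx 0.0015748$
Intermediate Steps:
$g{\left(G \right)} = \sqrt{2} \sqrt{G}$ ($g{\left(G \right)} = \sqrt{2 G} = \sqrt{2} \sqrt{G}$)
$\frac{1}{g{\left(D{\left(2 \right)} \right)} + s} = \frac{1}{\sqrt{2} \sqrt{2} + 633} = \frac{1}{2 + 633} = \frac{1}{635}$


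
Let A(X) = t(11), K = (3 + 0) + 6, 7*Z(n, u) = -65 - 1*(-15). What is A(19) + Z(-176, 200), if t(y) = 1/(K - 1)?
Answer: -393/56 ≈ -7.0179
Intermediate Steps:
Z(n, u) = -50/7 (Z(n, u) = (-65 - 1*(-15))/7 = (-65 + 15)/7 = (⅐)*(-50) = -50/7)
K = 9 (K = 3 + 6 = 9)
t(y) = ⅛ (t(y) = 1/(9 - 1) = 1/8 = ⅛)
A(X) = ⅛
A(19) + Z(-176, 200) = ⅛ - 50/7 = -393/56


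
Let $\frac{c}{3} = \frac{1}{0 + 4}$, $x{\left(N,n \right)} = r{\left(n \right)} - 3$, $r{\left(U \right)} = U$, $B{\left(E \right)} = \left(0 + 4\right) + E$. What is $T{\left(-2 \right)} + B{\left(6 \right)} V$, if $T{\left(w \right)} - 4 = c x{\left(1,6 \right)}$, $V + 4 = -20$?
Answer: $- \frac{935}{4} \approx -233.75$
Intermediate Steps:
$B{\left(E \right)} = 4 + E$
$x{\left(N,n \right)} = -3 + n$ ($x{\left(N,n \right)} = n - 3 = -3 + n$)
$c = \frac{3}{4}$ ($c = \frac{3}{0 + 4} = \frac{3}{4} \approx 0.75$)
$V = -24$ ($V = -4 - 20 = -24$)
$T{\left(w \right)} = \frac{25}{4}$ ($T{\left(w \right)} = 4 + \frac{3 \left(-3 + 6\right)}{4} = 4 + \frac{3}{4} \cdot 3 = 4 + \frac{9}{4} = \frac{25}{4}$)
$T{\left(-2 \right)} + B{\left(6 \right)} V = \frac{25}{4} + \left(4 + 6\right) \left(-24\right) = \frac{25}{4} + 10 \left(-24\right) = \frac{25}{4} - 240 = - \frac{935}{4}$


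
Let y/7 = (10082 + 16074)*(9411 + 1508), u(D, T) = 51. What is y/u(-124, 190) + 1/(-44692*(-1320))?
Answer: 39312865567015057/1002888480 ≈ 3.9200e+7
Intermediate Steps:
y = 1999181548 (y = 7*((10082 + 16074)*(9411 + 1508)) = 7*(26156*10919) = 7*285597364 = 1999181548)
y/u(-124, 190) + 1/(-44692*(-1320)) = 1999181548/51 + 1/(-44692*(-1320)) = 1999181548*(1/51) - 1/44692*(-1/1320) = 1999181548/51 + 1/58993440 = 39312865567015057/1002888480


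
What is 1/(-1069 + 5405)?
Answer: 1/4336 ≈ 0.00023063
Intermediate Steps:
1/(-1069 + 5405) = 1/4336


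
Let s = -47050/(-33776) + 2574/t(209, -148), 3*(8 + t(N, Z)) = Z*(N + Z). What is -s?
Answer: -20634791/38217544 ≈ -0.53993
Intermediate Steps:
t(N, Z) = -8 + Z*(N + Z)/3 (t(N, Z) = -8 + (Z*(N + Z))/3 = -8 + Z*(N + Z)/3)
s = 20634791/38217544 (s = -47050/(-33776) + 2574/(-8 + (1/3)*(-148)**2 + (1/3)*209*(-148)) = -47050*(-1/33776) + 2574/(-8 + (1/3)*21904 - 30932/3) = 23525/16888 + 2574/(-8 + 21904/3 - 30932/3) = 23525/16888 + 2574/(-9052/3) = 23525/16888 + 2574*(-3/9052) = 23525/16888 - 3861/4526 = 20634791/38217544 ≈ 0.53993)
-s = -1*20634791/38217544 = -20634791/38217544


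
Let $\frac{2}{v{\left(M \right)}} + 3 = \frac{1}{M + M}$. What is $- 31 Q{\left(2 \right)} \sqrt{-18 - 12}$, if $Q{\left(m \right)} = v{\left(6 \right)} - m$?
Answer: $\frac{2914 i \sqrt{30}}{35} \approx 456.02 i$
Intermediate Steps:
$v{\left(M \right)} = \frac{2}{-3 + \frac{1}{2 M}}$ ($v{\left(M \right)} = \frac{2}{-3 + \frac{1}{M + M}} = \frac{2}{-3 + \frac{1}{2 M}}$)
$Q{\left(m \right)} = - \frac{24}{35} - m$ ($Q{\left(m \right)} = \left(-4\right) 6 \frac{1}{-1 + 6 \cdot 6} - m = \left(-4\right) 6 \frac{1}{-1 + 36} - m = \left(-4\right) 6 \cdot \frac{1}{35} - m = - \frac{24}{35} - m$)
$- 31 Q{\left(2 \right)} \sqrt{-18 - 12} = - 31 \left(- \frac{24}{35} - 2\right) \sqrt{-18 - 12} = - 31 \left(- \frac{24}{35} - 2\right) \sqrt{-30} = \left(-31\right) \left(- \frac{94}{35}\right) i \sqrt{30} = \frac{2914 i \sqrt{30}}{35}$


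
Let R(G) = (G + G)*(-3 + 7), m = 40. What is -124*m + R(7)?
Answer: -4904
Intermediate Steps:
R(G) = 8*G (R(G) = (2*G)*4 = 8*G)
-124*m + R(7) = -124*40 + 8*7 = -4960 + 56 = -4904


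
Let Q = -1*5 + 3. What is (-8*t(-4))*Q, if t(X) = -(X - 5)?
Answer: 144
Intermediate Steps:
Q = -2 (Q = -5 + 3 = -2)
t(X) = 5 - X (t(X) = -(-5 + X) = 5 - X)
(-8*t(-4))*Q = -8*(5 - 1*(-4))*(-2) = -8*(5 + 4)*(-2) = -8*9*(-2) = -72*(-2) = 144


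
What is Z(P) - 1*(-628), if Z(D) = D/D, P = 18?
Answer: 629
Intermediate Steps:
Z(D) = 1
Z(P) - 1*(-628) = 1 - 1*(-628) = 1 + 628 = 629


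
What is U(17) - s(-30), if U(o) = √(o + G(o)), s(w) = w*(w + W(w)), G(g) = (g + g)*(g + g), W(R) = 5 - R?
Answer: 150 + √1173 ≈ 184.25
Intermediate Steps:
G(g) = 4*g² (G(g) = (2*g)*(2*g) = 4*g²)
s(w) = 5*w (s(w) = w*(w + (5 - w)) = w*5 = 5*w)
U(o) = √(o + 4*o²)
U(17) - s(-30) = √(17*(1 + 4*17)) - 5*(-30) = √(17*(1 + 68)) - 1*(-150) = √(17*69) + 150 = √1173 + 150 = 150 + √1173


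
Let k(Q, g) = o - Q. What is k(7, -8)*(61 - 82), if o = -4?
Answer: 231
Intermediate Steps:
k(Q, g) = -4 - Q
k(7, -8)*(61 - 82) = (-4 - 1*7)*(61 - 82) = (-4 - 7)*(-21) = -11*(-21) = 231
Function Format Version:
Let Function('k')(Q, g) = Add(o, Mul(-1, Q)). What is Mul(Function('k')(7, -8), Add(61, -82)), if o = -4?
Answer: 231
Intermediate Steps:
Function('k')(Q, g) = Add(-4, Mul(-1, Q))
Mul(Function('k')(7, -8), Add(61, -82)) = Mul(Add(-4, Mul(-1, 7)), Add(61, -82)) = Mul(Add(-4, -7), -21) = Mul(-11, -21) = 231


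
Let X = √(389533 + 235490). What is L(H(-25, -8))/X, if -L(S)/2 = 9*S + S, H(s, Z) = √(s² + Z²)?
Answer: -20*√47848983/208341 ≈ -0.66404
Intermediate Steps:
H(s, Z) = √(Z² + s²)
L(S) = -20*S (L(S) = -2*(9*S + S) = -20*S)
X = 3*√69447 (X = √625023 = 3*√69447 ≈ 790.58)
L(H(-25, -8))/X = (-20*√((-8)² + (-25)²))/((3*√69447)) = (-20*√(64 + 625))*(√69447/208341) = (-20*√689)*(√69447/208341) = -20*√47848983/208341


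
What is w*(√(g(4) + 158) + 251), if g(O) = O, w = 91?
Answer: 22841 + 819*√2 ≈ 23999.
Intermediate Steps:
w*(√(g(4) + 158) + 251) = 91*(√(4 + 158) + 251) = 91*(√162 + 251) = 91*(9*√2 + 251) = 91*(251 + 9*√2) = 22841 + 819*√2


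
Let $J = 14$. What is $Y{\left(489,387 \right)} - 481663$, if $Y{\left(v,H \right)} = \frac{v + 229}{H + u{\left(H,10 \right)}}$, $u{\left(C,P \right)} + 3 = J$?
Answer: $- \frac{95850578}{199} \approx -4.8166 \cdot 10^{5}$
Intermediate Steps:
$u{\left(C,P \right)} = 11$ ($u{\left(C,P \right)} = -3 + 14 = 11$)
$Y{\left(v,H \right)} = \frac{229 + v}{11 + H}$ ($Y{\left(v,H \right)} = \frac{v + 229}{H + 11} = \frac{229 + v}{11 + H}$)
$Y{\left(489,387 \right)} - 481663 = \frac{229 + 489}{11 + 387} - 481663 = \frac{1}{398} \cdot 718 - 481663 = \frac{359}{199} - 481663 = - \frac{95850578}{199}$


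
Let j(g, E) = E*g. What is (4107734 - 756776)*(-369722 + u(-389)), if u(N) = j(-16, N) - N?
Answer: -1216763008422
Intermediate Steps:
u(N) = -17*N (u(N) = N*(-16) - N = -16*N - N = -17*N)
(4107734 - 756776)*(-369722 + u(-389)) = (4107734 - 756776)*(-369722 - 17*(-389)) = 3350958*(-369722 + 6613) = 3350958*(-363109) = -1216763008422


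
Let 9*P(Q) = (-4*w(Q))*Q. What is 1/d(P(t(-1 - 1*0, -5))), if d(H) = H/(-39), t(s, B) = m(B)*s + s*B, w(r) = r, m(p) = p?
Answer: 351/400 ≈ 0.87750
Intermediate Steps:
t(s, B) = 2*B*s (t(s, B) = B*s + s*B = B*s + B*s = 2*B*s)
P(Q) = -4*Q²/9 (P(Q) = ((-4*Q)*Q)/9 = (-4*Q²)/9 = -4*Q²/9)
d(H) = -H/39 (d(H) = H*(-1/39) = -H/39)
1/d(P(t(-1 - 1*0, -5))) = 1/(-(-4)*(2*(-5)*(-1 - 1*0))²/351) = 1/(-(-4)*(2*(-5)*(-1 + 0))²/351) = 1/(-(-4)*(2*(-5)*(-1))²/351) = 1/(-(-4)*10²/351) = 1/(-(-4)*100/351) = 1/(-1/39*(-400/9)) = 1/(400/351) = 351/400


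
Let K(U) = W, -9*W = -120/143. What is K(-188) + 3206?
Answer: 1375414/429 ≈ 3206.1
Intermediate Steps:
W = 40/429 (W = -(-40)/(3*143) = -⅑*(-120/143) = 40/429 ≈ 0.093240)
K(U) = 40/429
K(-188) + 3206 = 40/429 + 3206 = 1375414/429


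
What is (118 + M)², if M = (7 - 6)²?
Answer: 14161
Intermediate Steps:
M = 1 (M = 1² = 1)
(118 + M)² = (118 + 1)² = 119² = 14161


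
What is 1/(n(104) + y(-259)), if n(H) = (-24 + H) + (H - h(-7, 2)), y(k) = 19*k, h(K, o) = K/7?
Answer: -1/4736 ≈ -0.00021115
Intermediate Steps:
h(K, o) = K/7 (h(K, o) = K*(⅐) = K/7)
n(H) = -23 + 2*H (n(H) = (-24 + H) + (H - (-7)/7) = (-24 + H) + (H - 1*(-1)) = (-24 + H) + (H + 1) = (-24 + H) + (1 + H) = -23 + 2*H)
1/(n(104) + y(-259)) = 1/((-23 + 2*104) + 19*(-259)) = 1/((-23 + 208) - 4921) = 1/(185 - 4921) = 1/(-4736) = -1/4736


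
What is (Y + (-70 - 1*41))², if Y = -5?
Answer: 13456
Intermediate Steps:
(Y + (-70 - 1*41))² = (-5 + (-70 - 1*41))² = (-5 + (-70 - 41))² = (-5 - 111)² = (-116)² = 13456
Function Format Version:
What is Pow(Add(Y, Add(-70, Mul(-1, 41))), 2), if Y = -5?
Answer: 13456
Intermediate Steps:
Pow(Add(Y, Add(-70, Mul(-1, 41))), 2) = Pow(Add(-5, Add(-70, Mul(-1, 41))), 2) = Pow(Add(-5, Add(-70, -41)), 2) = Pow(Add(-5, -111), 2) = Pow(-116, 2) = 13456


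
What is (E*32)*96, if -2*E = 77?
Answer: -118272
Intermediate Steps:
E = -77/2 (E = -½*77 = -77/2 ≈ -38.500)
(E*32)*96 = -77/2*32*96 = -1232*96 = -118272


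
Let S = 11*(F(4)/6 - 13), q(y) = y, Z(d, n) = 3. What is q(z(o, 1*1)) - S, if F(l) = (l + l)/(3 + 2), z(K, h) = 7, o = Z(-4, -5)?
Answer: 2206/15 ≈ 147.07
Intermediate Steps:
o = 3
F(l) = 2*l/5 (F(l) = (2*l)/5 = (2*l)*(⅕) = 2*l/5)
S = -2101/15 (S = 11*(((⅖)*4)/6 - 13) = 11*((8/5)*(⅙) - 13) = 11*(4/15 - 13) = 11*(-191/15) = -2101/15 ≈ -140.07)
q(z(o, 1*1)) - S = 7 - 1*(-2101/15) = 7 + 2101/15 = 2206/15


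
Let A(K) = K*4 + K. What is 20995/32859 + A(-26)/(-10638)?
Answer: 1405040/2157741 ≈ 0.65116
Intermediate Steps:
A(K) = 5*K (A(K) = 4*K + K = 5*K)
20995/32859 + A(-26)/(-10638) = 20995/32859 + (5*(-26))/(-10638) = 20995*(1/32859) - 130*(-1/10638) = 20995/32859 + 65/5319 = 1405040/2157741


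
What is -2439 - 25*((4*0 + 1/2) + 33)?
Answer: -6553/2 ≈ -3276.5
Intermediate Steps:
-2439 - 25*((4*0 + 1/2) + 33) = -2439 - 25*((0 + ½) + 33) = -2439 - 25*(½ + 33) = -2439 - 25*67/2 = -2439 - 1*1675/2 = -2439 - 1675/2 = -6553/2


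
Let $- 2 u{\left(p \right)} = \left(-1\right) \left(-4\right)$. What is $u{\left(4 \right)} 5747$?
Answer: $-11494$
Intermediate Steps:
$u{\left(p \right)} = -2$ ($u{\left(p \right)} = - \frac{\left(-1\right) \left(-4\right)}{2} = \left(- \frac{1}{2}\right) 4 = -2$)
$u{\left(4 \right)} 5747 = \left(-2\right) 5747 = -11494$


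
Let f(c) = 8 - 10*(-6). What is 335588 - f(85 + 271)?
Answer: 335520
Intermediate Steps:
f(c) = 68 (f(c) = 8 + 60 = 68)
335588 - f(85 + 271) = 335588 - 1*68 = 335588 - 68 = 335520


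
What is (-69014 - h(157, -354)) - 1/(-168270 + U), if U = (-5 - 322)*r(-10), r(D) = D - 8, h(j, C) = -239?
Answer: -11167959599/162384 ≈ -68775.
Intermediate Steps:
r(D) = -8 + D
U = 5886 (U = (-5 - 322)*(-8 - 10) = -327*(-18) = 5886)
(-69014 - h(157, -354)) - 1/(-168270 + U) = (-69014 - 1*(-239)) - 1/(-168270 + 5886) = (-69014 + 239) - 1/(-162384) = -68775 - 1*(-1/162384) = -68775 + 1/162384 = -11167959599/162384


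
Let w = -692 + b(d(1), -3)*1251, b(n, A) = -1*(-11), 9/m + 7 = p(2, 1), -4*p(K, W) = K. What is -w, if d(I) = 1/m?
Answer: -13069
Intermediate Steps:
p(K, W) = -K/4
m = -6/5 (m = 9/(-7 - ¼*2) = 9/(-7 - ½) = 9/(-15/2) = 9*(-2/15) = -6/5 ≈ -1.2000)
d(I) = -⅚ (d(I) = 1/(-6/5) = -⅚)
b(n, A) = 11
w = 13069 (w = -692 + 11*1251 = -692 + 13761 = 13069)
-w = -1*13069 = -13069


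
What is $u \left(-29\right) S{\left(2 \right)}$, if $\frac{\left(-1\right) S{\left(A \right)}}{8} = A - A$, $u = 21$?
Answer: $0$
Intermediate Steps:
$S{\left(A \right)} = 0$ ($S{\left(A \right)} = - 8 \left(A - A\right) = \left(-8\right) 0 = 0$)
$u \left(-29\right) S{\left(2 \right)} = 21 \left(-29\right) 0 = \left(-609\right) 0 = 0$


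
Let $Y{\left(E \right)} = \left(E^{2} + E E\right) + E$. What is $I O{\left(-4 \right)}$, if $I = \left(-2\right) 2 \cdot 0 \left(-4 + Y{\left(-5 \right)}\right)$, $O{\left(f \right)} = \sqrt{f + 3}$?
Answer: $0$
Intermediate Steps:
$O{\left(f \right)} = \sqrt{3 + f}$
$Y{\left(E \right)} = E + 2 E^{2}$ ($Y{\left(E \right)} = \left(E^{2} + E^{2}\right) + E = 2 E^{2} + E = E + 2 E^{2}$)
$I = 0$ ($I = \left(-2\right) 2 \cdot 0 \left(-4 - 5 \left(1 + 2 \left(-5\right)\right)\right) = \left(-4\right) 0 \left(-4 - 5 \left(1 - 10\right)\right) = 0 \left(-4 - -45\right) = 0 \left(-4 + 45\right) = 0 \cdot 41 = 0$)
$I O{\left(-4 \right)} = 0 \sqrt{3 - 4} = 0 \sqrt{-1} = 0 i = 0$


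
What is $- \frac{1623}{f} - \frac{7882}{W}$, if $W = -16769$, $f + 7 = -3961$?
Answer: $\frac{58491863}{66539392} \approx 0.87906$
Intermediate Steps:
$f = -3968$ ($f = -7 - 3961 = -3968$)
$- \frac{1623}{f} - \frac{7882}{W} = - \frac{1623}{-3968} - \frac{7882}{-16769} = \left(-1623\right) \left(- \frac{1}{3968}\right) - - \frac{7882}{16769} = \frac{1623}{3968} + \frac{7882}{16769} = \frac{58491863}{66539392}$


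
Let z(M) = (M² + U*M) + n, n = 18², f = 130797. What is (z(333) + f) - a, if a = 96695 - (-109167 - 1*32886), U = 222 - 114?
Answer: 39226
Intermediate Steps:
U = 108
a = 238748 (a = 96695 - (-109167 - 32886) = 96695 - 1*(-142053) = 96695 + 142053 = 238748)
n = 324
z(M) = 324 + M² + 108*M (z(M) = (M² + 108*M) + 324 = 324 + M² + 108*M)
(z(333) + f) - a = ((324 + 333² + 108*333) + 130797) - 1*238748 = ((324 + 110889 + 35964) + 130797) - 238748 = (147177 + 130797) - 238748 = 277974 - 238748 = 39226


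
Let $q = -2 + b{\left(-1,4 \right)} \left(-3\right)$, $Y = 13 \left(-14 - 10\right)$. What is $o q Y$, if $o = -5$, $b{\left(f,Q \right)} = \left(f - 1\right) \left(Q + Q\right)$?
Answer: $71760$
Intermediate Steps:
$b{\left(f,Q \right)} = 2 Q \left(-1 + f\right)$ ($b{\left(f,Q \right)} = \left(-1 + f\right) 2 Q = 2 Q \left(-1 + f\right)$)
$Y = -312$ ($Y = 13 \left(-14 - 10\right) = 13 \left(-24\right) = -312$)
$q = 46$ ($q = -2 + 2 \cdot 4 \left(-1 - 1\right) \left(-3\right) = -2 + 2 \cdot 4 \left(-2\right) \left(-3\right) = -2 - -48 = -2 + 48 = 46$)
$o q Y = - 5 \cdot 46 \left(-312\right) = \left(-5\right) \left(-14352\right) = 71760$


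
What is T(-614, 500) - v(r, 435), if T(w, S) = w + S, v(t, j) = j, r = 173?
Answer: -549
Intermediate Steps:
T(w, S) = S + w
T(-614, 500) - v(r, 435) = (500 - 614) - 1*435 = -114 - 435 = -549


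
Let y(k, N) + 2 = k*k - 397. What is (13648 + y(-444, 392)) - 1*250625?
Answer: -40240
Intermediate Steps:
y(k, N) = -399 + k**2 (y(k, N) = -2 + (k*k - 397) = -2 + (k**2 - 397) = -2 + (-397 + k**2) = -399 + k**2)
(13648 + y(-444, 392)) - 1*250625 = (13648 + (-399 + (-444)**2)) - 1*250625 = (13648 + (-399 + 197136)) - 250625 = (13648 + 196737) - 250625 = 210385 - 250625 = -40240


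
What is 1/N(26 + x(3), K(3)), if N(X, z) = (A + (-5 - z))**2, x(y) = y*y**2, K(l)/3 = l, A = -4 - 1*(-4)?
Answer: 1/196 ≈ 0.0051020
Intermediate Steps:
A = 0 (A = -4 + 4 = 0)
K(l) = 3*l
x(y) = y**3
N(X, z) = (-5 - z)**2 (N(X, z) = (0 + (-5 - z))**2 = (-5 - z)**2)
1/N(26 + x(3), K(3)) = 1/((5 + 3*3)**2) = 1/((5 + 9)**2) = 1/(14**2) = 1/196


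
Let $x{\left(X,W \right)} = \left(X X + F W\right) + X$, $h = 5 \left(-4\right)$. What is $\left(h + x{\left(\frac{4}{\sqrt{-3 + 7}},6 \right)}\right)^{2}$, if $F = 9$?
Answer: $1600$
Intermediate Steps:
$h = -20$
$x{\left(X,W \right)} = X + X^{2} + 9 W$ ($x{\left(X,W \right)} = \left(X X + 9 W\right) + X = \left(X^{2} + 9 W\right) + X = X + X^{2} + 9 W$)
$\left(h + x{\left(\frac{4}{\sqrt{-3 + 7}},6 \right)}\right)^{2} = \left(-20 + \left(\frac{4}{\sqrt{-3 + 7}} + \left(\frac{4}{\sqrt{-3 + 7}}\right)^{2} + 9 \cdot 6\right)\right)^{2} = \left(-20 + \left(\frac{4}{\sqrt{4}} + \left(\frac{4}{\sqrt{4}}\right)^{2} + 54\right)\right)^{2} = \left(-20 + \left(\frac{4}{2} + \left(\frac{4}{2}\right)^{2} + 54\right)\right)^{2} = \left(-20 + \left(4 \cdot \frac{1}{2} + \left(4 \cdot \frac{1}{2}\right)^{2} + 54\right)\right)^{2} = \left(-20 + \left(2 + 2^{2} + 54\right)\right)^{2} = \left(-20 + \left(2 + 4 + 54\right)\right)^{2} = \left(-20 + 60\right)^{2} = 40^{2} = 1600$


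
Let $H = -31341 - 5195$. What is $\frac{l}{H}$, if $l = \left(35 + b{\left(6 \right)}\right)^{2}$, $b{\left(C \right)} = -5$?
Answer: $- \frac{225}{9134} \approx -0.024633$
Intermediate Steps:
$H = -36536$ ($H = -31341 - 5195 = -36536$)
$l = 900$ ($l = \left(35 - 5\right)^{2} = 30^{2} = 900$)
$\frac{l}{H} = \frac{900}{-36536} = 900 \left(- \frac{1}{36536}\right) = - \frac{225}{9134}$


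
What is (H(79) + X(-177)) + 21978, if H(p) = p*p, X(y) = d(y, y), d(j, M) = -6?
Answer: 28213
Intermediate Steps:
X(y) = -6
H(p) = p²
(H(79) + X(-177)) + 21978 = (79² - 6) + 21978 = (6241 - 6) + 21978 = 6235 + 21978 = 28213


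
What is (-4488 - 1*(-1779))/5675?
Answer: -2709/5675 ≈ -0.47736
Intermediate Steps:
(-4488 - 1*(-1779))/5675 = (-4488 + 1779)*(1/5675) = -2709*1/5675 = -2709/5675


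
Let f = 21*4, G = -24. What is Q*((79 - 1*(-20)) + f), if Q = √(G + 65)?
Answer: 183*√41 ≈ 1171.8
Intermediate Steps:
f = 84
Q = √41 (Q = √(-24 + 65) = √41 ≈ 6.4031)
Q*((79 - 1*(-20)) + f) = √41*((79 - 1*(-20)) + 84) = √41*((79 + 20) + 84) = √41*(99 + 84) = √41*183 = 183*√41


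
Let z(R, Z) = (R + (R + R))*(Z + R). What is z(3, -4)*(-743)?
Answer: 6687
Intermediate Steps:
z(R, Z) = 3*R*(R + Z) (z(R, Z) = (R + 2*R)*(R + Z) = (3*R)*(R + Z) = 3*R*(R + Z))
z(3, -4)*(-743) = (3*3*(3 - 4))*(-743) = (3*3*(-1))*(-743) = -9*(-743) = 6687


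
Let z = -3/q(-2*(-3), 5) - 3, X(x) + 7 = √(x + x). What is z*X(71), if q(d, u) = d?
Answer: 49/2 - 7*√142/2 ≈ -17.207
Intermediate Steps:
X(x) = -7 + √2*√x (X(x) = -7 + √(x + x) = -7 + √(2*x) = -7 + √2*√x)
z = -7/2 (z = -3/((-2*(-3))) - 3 = -3/6 - 3 = -3*⅙ - 3 = -½ - 3 = -7/2 ≈ -3.5000)
z*X(71) = -7*(-7 + √2*√71)/2 = -7*(-7 + √142)/2 = 49/2 - 7*√142/2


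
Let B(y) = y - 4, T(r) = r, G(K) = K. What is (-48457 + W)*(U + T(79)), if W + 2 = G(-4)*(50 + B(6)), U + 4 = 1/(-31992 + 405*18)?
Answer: -90162868883/24702 ≈ -3.6500e+6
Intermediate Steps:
U = -98809/24702 (U = -4 + 1/(-31992 + 405*18) = -4 + 1/(-31992 + 7290) = -4 + 1/(-24702) = -4 - 1/24702 = -98809/24702 ≈ -4.0000)
B(y) = -4 + y
W = -210 (W = -2 - 4*(50 + (-4 + 6)) = -2 - 4*(50 + 2) = -2 - 4*52 = -2 - 208 = -210)
(-48457 + W)*(U + T(79)) = (-48457 - 210)*(-98809/24702 + 79) = -48667*1852649/24702 = -90162868883/24702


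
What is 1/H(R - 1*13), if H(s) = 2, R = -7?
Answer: ½ ≈ 0.50000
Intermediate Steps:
1/H(R - 1*13) = 1/2 = ½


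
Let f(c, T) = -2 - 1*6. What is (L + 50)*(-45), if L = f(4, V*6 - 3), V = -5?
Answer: -1890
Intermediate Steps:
f(c, T) = -8 (f(c, T) = -2 - 6 = -8)
L = -8
(L + 50)*(-45) = (-8 + 50)*(-45) = 42*(-45) = -1890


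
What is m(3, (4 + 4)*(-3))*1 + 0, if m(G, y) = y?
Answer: -24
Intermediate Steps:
m(3, (4 + 4)*(-3))*1 + 0 = ((4 + 4)*(-3))*1 + 0 = (8*(-3))*1 + 0 = -24*1 + 0 = -24 + 0 = -24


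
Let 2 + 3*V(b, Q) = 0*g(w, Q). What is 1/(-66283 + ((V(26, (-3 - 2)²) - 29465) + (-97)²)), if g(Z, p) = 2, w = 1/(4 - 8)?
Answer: -3/259019 ≈ -1.1582e-5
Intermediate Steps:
w = -¼ (w = 1/(-4) = -¼ ≈ -0.25000)
V(b, Q) = -⅔ (V(b, Q) = -⅔ + (0*2)/3 = -⅔ + (⅓)*0 = -⅔ + 0 = -⅔)
1/(-66283 + ((V(26, (-3 - 2)²) - 29465) + (-97)²)) = 1/(-66283 + ((-⅔ - 29465) + (-97)²)) = 1/(-66283 + (-88397/3 + 9409)) = 1/(-66283 - 60170/3) = 1/(-259019/3) = -3/259019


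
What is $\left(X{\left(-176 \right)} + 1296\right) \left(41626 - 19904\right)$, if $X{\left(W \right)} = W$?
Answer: $24328640$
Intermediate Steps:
$\left(X{\left(-176 \right)} + 1296\right) \left(41626 - 19904\right) = \left(-176 + 1296\right) \left(41626 - 19904\right) = 1120 \left(41626 - 19904\right) = 1120 \cdot 21722 = 24328640$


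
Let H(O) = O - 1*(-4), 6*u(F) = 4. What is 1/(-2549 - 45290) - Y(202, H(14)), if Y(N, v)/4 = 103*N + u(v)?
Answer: -11944441523/143517 ≈ -83227.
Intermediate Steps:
u(F) = ⅔ (u(F) = (⅙)*4 = ⅔)
H(O) = 4 + O (H(O) = O + 4 = 4 + O)
Y(N, v) = 8/3 + 412*N (Y(N, v) = 4*(103*N + ⅔) = 4*(⅔ + 103*N) = 8/3 + 412*N)
1/(-2549 - 45290) - Y(202, H(14)) = 1/(-2549 - 45290) - (8/3 + 412*202) = 1/(-47839) - (8/3 + 83224) = -1/47839 - 1*249680/3 = -1/47839 - 249680/3 = -11944441523/143517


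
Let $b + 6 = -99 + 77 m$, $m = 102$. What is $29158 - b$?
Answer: $21409$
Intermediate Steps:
$b = 7749$ ($b = -6 + \left(-99 + 77 \cdot 102\right) = -6 + \left(-99 + 7854\right) = -6 + 7755 = 7749$)
$29158 - b = 29158 - 7749 = 21409$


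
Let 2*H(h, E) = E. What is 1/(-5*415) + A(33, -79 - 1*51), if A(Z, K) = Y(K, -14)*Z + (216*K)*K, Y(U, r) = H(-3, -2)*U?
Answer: 7583481749/2075 ≈ 3.6547e+6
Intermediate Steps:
H(h, E) = E/2
Y(U, r) = -U (Y(U, r) = ((½)*(-2))*U = -U)
A(Z, K) = 216*K² - K*Z (A(Z, K) = (-K)*Z + (216*K)*K = -K*Z + 216*K² = 216*K² - K*Z)
1/(-5*415) + A(33, -79 - 1*51) = 1/(-5*415) + (-79 - 1*51)*(-1*33 + 216*(-79 - 1*51)) = 1/(-2075) + (-79 - 51)*(-33 + 216*(-79 - 51)) = -1/2075 - 130*(-33 + 216*(-130)) = -1/2075 - 130*(-33 - 28080) = -1/2075 - 130*(-28113) = -1/2075 + 3654690 = 7583481749/2075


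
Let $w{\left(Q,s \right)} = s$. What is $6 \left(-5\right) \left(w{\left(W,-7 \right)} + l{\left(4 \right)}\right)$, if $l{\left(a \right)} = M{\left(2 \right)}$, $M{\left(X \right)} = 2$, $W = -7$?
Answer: $150$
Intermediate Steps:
$l{\left(a \right)} = 2$
$6 \left(-5\right) \left(w{\left(W,-7 \right)} + l{\left(4 \right)}\right) = 6 \left(-5\right) \left(-7 + 2\right) = \left(-30\right) \left(-5\right) = 150$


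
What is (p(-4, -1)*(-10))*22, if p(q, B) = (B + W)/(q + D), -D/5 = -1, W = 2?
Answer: -220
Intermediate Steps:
D = 5 (D = -5*(-1) = 5)
p(q, B) = (2 + B)/(5 + q) (p(q, B) = (B + 2)/(q + 5) = (2 + B)/(5 + q))
(p(-4, -1)*(-10))*22 = (((2 - 1)/(5 - 4))*(-10))*22 = ((1/1)*(-10))*22 = ((1*1)*(-10))*22 = (1*(-10))*22 = -10*22 = -220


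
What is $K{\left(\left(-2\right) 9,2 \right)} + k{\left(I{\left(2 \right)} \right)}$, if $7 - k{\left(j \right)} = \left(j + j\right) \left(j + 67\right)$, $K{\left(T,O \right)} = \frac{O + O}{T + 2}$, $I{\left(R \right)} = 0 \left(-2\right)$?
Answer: $\frac{27}{4} \approx 6.75$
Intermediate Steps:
$I{\left(R \right)} = 0$
$K{\left(T,O \right)} = \frac{2 O}{2 + T}$
$k{\left(j \right)} = 7 - 2 j \left(67 + j\right)$ ($k{\left(j \right)} = 7 - \left(j + j\right) \left(j + 67\right) = 7 - 2 j \left(67 + j\right)$)
$K{\left(\left(-2\right) 9,2 \right)} + k{\left(I{\left(2 \right)} \right)} = 2 \cdot 2 \frac{1}{2 - 18} - \left(-7 + 2 \cdot 0^{2}\right) = 2 \cdot 2 \frac{1}{2 - 18} + \left(7 + 0 - 0\right) = 2 \cdot 2 \frac{1}{-16} + \left(7 + 0 + 0\right) = 2 \cdot 2 \left(- \frac{1}{16}\right) + 7 = - \frac{1}{4} + 7 = \frac{27}{4}$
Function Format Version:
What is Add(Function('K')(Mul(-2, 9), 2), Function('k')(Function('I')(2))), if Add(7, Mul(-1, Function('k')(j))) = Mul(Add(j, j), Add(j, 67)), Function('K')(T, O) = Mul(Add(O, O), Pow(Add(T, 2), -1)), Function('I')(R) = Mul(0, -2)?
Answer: Rational(27, 4) ≈ 6.7500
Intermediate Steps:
Function('I')(R) = 0
Function('K')(T, O) = Mul(2, O, Pow(Add(2, T), -1)) (Function('K')(T, O) = Mul(Mul(2, O), Pow(Add(2, T), -1)) = Mul(2, O, Pow(Add(2, T), -1)))
Function('k')(j) = Add(7, Mul(-2, j, Add(67, j))) (Function('k')(j) = Add(7, Mul(-1, Mul(Add(j, j), Add(j, 67)))) = Add(7, Mul(-1, Mul(Mul(2, j), Add(67, j)))) = Add(7, Mul(-1, Mul(2, j, Add(67, j)))) = Add(7, Mul(-2, j, Add(67, j))))
Add(Function('K')(Mul(-2, 9), 2), Function('k')(Function('I')(2))) = Add(Mul(2, 2, Pow(Add(2, Mul(-2, 9)), -1)), Add(7, Mul(-134, 0), Mul(-2, Pow(0, 2)))) = Add(Mul(2, 2, Pow(Add(2, -18), -1)), Add(7, 0, Mul(-2, 0))) = Add(Mul(2, 2, Pow(-16, -1)), Add(7, 0, 0)) = Add(Mul(2, 2, Rational(-1, 16)), 7) = Add(Rational(-1, 4), 7) = Rational(27, 4)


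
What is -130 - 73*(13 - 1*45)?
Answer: 2206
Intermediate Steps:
-130 - 73*(13 - 1*45) = -130 - 73*(13 - 45) = -130 - 73*(-32) = -130 + 2336 = 2206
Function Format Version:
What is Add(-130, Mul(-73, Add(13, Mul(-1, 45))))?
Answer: 2206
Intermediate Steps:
Add(-130, Mul(-73, Add(13, Mul(-1, 45)))) = Add(-130, Mul(-73, Add(13, -45))) = Add(-130, Mul(-73, -32)) = Add(-130, 2336) = 2206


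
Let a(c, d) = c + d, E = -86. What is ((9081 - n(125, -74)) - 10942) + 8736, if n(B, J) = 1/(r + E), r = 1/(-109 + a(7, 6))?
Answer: 56766971/8257 ≈ 6875.0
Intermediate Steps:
r = -1/96 (r = 1/(-109 + (7 + 6)) = 1/(-109 + 13) = 1/(-96) = -1/96 ≈ -0.010417)
n(B, J) = -96/8257 (n(B, J) = 1/(-1/96 - 86) = 1/(-8257/96) = -96/8257)
((9081 - n(125, -74)) - 10942) + 8736 = ((9081 - 1*(-96/8257)) - 10942) + 8736 = ((9081 + 96/8257) - 10942) + 8736 = (74981913/8257 - 10942) + 8736 = -15366181/8257 + 8736 = 56766971/8257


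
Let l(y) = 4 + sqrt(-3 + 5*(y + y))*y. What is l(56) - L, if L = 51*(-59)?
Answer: 3013 + 56*sqrt(557) ≈ 4334.6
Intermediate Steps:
L = -3009
l(y) = 4 + y*sqrt(-3 + 10*y) (l(y) = 4 + sqrt(-3 + 5*(2*y))*y = 4 + sqrt(-3 + 10*y)*y = 4 + y*sqrt(-3 + 10*y))
l(56) - L = (4 + 56*sqrt(-3 + 10*56)) - 1*(-3009) = (4 + 56*sqrt(-3 + 560)) + 3009 = (4 + 56*sqrt(557)) + 3009 = 3013 + 56*sqrt(557)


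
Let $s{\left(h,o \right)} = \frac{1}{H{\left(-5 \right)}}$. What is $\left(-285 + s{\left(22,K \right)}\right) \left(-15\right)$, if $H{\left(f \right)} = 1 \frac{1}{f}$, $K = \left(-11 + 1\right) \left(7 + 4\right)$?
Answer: $4350$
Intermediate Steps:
$K = -110$ ($K = \left(-10\right) 11 = -110$)
$H{\left(f \right)} = \frac{1}{f}$
$s{\left(h,o \right)} = -5$ ($s{\left(h,o \right)} = \frac{1}{\frac{1}{-5}} = \frac{1}{- \frac{1}{5}} = -5$)
$\left(-285 + s{\left(22,K \right)}\right) \left(-15\right) = \left(-285 - 5\right) \left(-15\right) = \left(-290\right) \left(-15\right) = 4350$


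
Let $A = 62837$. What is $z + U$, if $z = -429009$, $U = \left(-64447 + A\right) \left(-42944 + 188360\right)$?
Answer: $-234548769$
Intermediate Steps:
$U = -234119760$ ($U = \left(-64447 + 62837\right) \left(-42944 + 188360\right) = \left(-1610\right) 145416 = -234119760$)
$z + U = -429009 - 234119760 = -234548769$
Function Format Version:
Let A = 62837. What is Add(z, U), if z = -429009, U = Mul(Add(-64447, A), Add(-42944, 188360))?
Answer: -234548769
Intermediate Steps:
U = -234119760 (U = Mul(Add(-64447, 62837), Add(-42944, 188360)) = Mul(-1610, 145416) = -234119760)
Add(z, U) = Add(-429009, -234119760) = -234548769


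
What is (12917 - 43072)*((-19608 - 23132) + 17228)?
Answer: 769314360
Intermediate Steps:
(12917 - 43072)*((-19608 - 23132) + 17228) = -30155*(-42740 + 17228) = -30155*(-25512) = 769314360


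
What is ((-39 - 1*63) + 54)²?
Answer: 2304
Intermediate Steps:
((-39 - 1*63) + 54)² = ((-39 - 63) + 54)² = (-102 + 54)² = (-48)² = 2304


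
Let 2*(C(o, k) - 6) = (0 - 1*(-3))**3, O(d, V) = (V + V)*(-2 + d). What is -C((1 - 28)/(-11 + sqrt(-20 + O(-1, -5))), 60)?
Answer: -39/2 ≈ -19.500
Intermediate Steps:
O(d, V) = 2*V*(-2 + d) (O(d, V) = (2*V)*(-2 + d) = 2*V*(-2 + d))
C(o, k) = 39/2 (C(o, k) = 6 + (0 - 1*(-3))**3/2 = 6 + (0 + 3)**3/2 = 6 + (1/2)*3**3 = 6 + (1/2)*27 = 6 + 27/2 = 39/2)
-C((1 - 28)/(-11 + sqrt(-20 + O(-1, -5))), 60) = -1*39/2 = -39/2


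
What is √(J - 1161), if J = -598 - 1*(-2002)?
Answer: 9*√3 ≈ 15.588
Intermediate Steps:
J = 1404 (J = -598 + 2002 = 1404)
√(J - 1161) = √(1404 - 1161) = √243 = 9*√3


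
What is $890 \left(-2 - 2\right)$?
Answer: $-3560$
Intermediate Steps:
$890 \left(-2 - 2\right) = 890 \left(-4\right) = -3560$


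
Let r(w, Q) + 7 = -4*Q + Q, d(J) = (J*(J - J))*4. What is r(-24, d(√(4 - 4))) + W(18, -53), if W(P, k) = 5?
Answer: -2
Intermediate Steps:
d(J) = 0 (d(J) = (J*0)*4 = 0*4 = 0)
r(w, Q) = -7 - 3*Q (r(w, Q) = -7 + (-4*Q + Q) = -7 - 3*Q)
r(-24, d(√(4 - 4))) + W(18, -53) = (-7 - 3*0) + 5 = (-7 + 0) + 5 = -7 + 5 = -2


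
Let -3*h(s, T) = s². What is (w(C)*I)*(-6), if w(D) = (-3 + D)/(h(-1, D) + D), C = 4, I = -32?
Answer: 576/11 ≈ 52.364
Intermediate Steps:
h(s, T) = -s²/3
w(D) = (-3 + D)/(-⅓ + D) (w(D) = (-3 + D)/(-⅓*(-1)² + D) = (-3 + D)/(-⅓*1 + D) = (-3 + D)/(-⅓ + D))
(w(C)*I)*(-6) = ((3*(-3 + 4)/(-1 + 3*4))*(-32))*(-6) = ((3*1/(-1 + 12))*(-32))*(-6) = ((3*1/11)*(-32))*(-6) = ((3*(1/11)*1)*(-32))*(-6) = ((3/11)*(-32))*(-6) = -96/11*(-6) = 576/11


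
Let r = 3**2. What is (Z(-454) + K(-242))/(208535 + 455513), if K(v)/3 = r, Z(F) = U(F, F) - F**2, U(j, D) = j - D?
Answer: -206089/664048 ≈ -0.31035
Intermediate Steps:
r = 9
Z(F) = -F**2 (Z(F) = (F - F) - F**2 = 0 - F**2 = -F**2)
K(v) = 27 (K(v) = 3*9 = 27)
(Z(-454) + K(-242))/(208535 + 455513) = (-1*(-454)**2 + 27)/(208535 + 455513) = (-1*206116 + 27)/664048 = (-206116 + 27)*(1/664048) = -206089*1/664048 = -206089/664048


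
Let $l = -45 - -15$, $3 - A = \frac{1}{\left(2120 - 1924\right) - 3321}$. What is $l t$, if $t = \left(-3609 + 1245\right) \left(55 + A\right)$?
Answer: $\frac{2570864184}{625} \approx 4.1134 \cdot 10^{6}$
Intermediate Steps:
$A = \frac{9376}{3125}$ ($A = 3 - \frac{1}{\left(2120 - 1924\right) - 3321} = 3 - \frac{1}{196 - 3321} = 3 - \frac{1}{-3125} = 3 - - \frac{1}{3125} = 3 + \frac{1}{3125} = \frac{9376}{3125} \approx 3.0003$)
$t = - \frac{428477364}{3125}$ ($t = \left(-3609 + 1245\right) \left(55 + \frac{9376}{3125}\right) = \left(-2364\right) \frac{181251}{3125} = - \frac{428477364}{3125} \approx -1.3711 \cdot 10^{5}$)
$l = -30$ ($l = -45 + 15 = -30$)
$l t = \left(-30\right) \left(- \frac{428477364}{3125}\right) = \frac{2570864184}{625}$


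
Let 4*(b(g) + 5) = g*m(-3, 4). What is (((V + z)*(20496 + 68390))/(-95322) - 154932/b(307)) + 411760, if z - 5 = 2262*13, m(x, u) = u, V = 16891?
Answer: 882979674216/2398937 ≈ 3.6807e+5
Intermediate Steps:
z = 29411 (z = 5 + 2262*13 = 5 + 29406 = 29411)
b(g) = -5 + g (b(g) = -5 + (g*4)/4 = -5 + (4*g)/4 = -5 + g)
(((V + z)*(20496 + 68390))/(-95322) - 154932/b(307)) + 411760 = (((16891 + 29411)*(20496 + 68390))/(-95322) - 154932/(-5 + 307)) + 411760 = ((46302*88886)*(-1/95322) - 154932/302) + 411760 = (4115599572*(-1/95322) - 154932*1/302) + 411760 = (-685933262/15887 - 77466/151) + 411760 = -104806624904/2398937 + 411760 = 882979674216/2398937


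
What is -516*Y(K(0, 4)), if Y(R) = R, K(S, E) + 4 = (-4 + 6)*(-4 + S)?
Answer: 6192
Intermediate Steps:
K(S, E) = -12 + 2*S (K(S, E) = -4 + (-4 + 6)*(-4 + S) = -4 + 2*(-4 + S) = -4 + (-8 + 2*S) = -12 + 2*S)
-516*Y(K(0, 4)) = -516*(-12 + 2*0) = -516*(-12 + 0) = -516*(-12) = -172*(-36) = 6192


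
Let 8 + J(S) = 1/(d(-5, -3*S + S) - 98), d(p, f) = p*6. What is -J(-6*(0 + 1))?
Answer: 1025/128 ≈ 8.0078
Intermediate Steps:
d(p, f) = 6*p
J(S) = -1025/128 (J(S) = -8 + 1/(6*(-5) - 98) = -8 + 1/(-30 - 98) = -8 + 1/(-128) = -8 - 1/128 = -1025/128)
-J(-6*(0 + 1)) = -1*(-1025/128) = 1025/128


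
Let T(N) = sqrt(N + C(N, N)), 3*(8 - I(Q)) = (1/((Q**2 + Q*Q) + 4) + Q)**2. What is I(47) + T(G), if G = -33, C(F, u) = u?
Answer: -42726089209/58662252 + I*sqrt(66) ≈ -728.34 + 8.124*I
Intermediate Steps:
I(Q) = 8 - (Q + 1/(4 + 2*Q**2))**2/3 (I(Q) = 8 - (1/((Q**2 + Q*Q) + 4) + Q)**2/3 = 8 - (1/((Q**2 + Q**2) + 4) + Q)**2/3 = 8 - (1/(2*Q**2 + 4) + Q)**2/3 = 8 - (1/(4 + 2*Q**2) + Q)**2/3 = 8 - (Q + 1/(4 + 2*Q**2))**2/3)
T(N) = sqrt(2)*sqrt(N) (T(N) = sqrt(N + N) = sqrt(2*N) = sqrt(2)*sqrt(N))
I(47) + T(G) = (8 - (1 + 2*47**3 + 4*47)**2/(12*(2 + 47**2)**2)) + sqrt(2)*sqrt(-33) = (8 - (1 + 2*103823 + 188)**2/(12*(2 + 2209)**2)) + sqrt(2)*(I*sqrt(33)) = (8 - 1/12*(1 + 207646 + 188)**2/2211**2) + I*sqrt(66) = (8 - 1/12*1/4888521*207835**2) + I*sqrt(66) = (8 - 1/12*1/4888521*43195387225) + I*sqrt(66) = (8 - 43195387225/58662252) + I*sqrt(66) = -42726089209/58662252 + I*sqrt(66)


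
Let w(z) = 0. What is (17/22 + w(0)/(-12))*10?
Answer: 85/11 ≈ 7.7273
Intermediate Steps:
(17/22 + w(0)/(-12))*10 = (17/22 + 0/(-12))*10 = (17*(1/22) + 0*(-1/12))*10 = (17/22 + 0)*10 = (17/22)*10 = 85/11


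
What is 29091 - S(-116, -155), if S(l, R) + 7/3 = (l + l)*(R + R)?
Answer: -128480/3 ≈ -42827.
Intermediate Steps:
S(l, R) = -7/3 + 4*R*l (S(l, R) = -7/3 + (l + l)*(R + R) = -7/3 + (2*l)*(2*R) = -7/3 + 4*R*l)
29091 - S(-116, -155) = 29091 - (-7/3 + 4*(-155)*(-116)) = 29091 - (-7/3 + 71920) = 29091 - 1*215753/3 = 29091 - 215753/3 = -128480/3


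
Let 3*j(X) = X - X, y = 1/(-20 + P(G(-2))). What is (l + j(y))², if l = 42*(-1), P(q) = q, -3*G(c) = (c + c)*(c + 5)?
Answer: 1764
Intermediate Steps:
G(c) = -2*c*(5 + c)/3 (G(c) = -(c + c)*(c + 5)/3 = -2*c*(5 + c)/3)
y = -1/16 (y = 1/(-20 - ⅔*(-2)*(5 - 2)) = 1/(-20 - ⅔*(-2)*3) = 1/(-20 + 4) = 1/(-16) = -1/16 ≈ -0.062500)
j(X) = 0 (j(X) = (X - X)/3 = (⅓)*0 = 0)
l = -42
(l + j(y))² = (-42 + 0)² = (-42)² = 1764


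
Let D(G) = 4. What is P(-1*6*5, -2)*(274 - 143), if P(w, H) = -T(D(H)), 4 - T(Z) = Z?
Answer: 0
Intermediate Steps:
T(Z) = 4 - Z
P(w, H) = 0 (P(w, H) = -(4 - 1*4) = -(4 - 4) = -1*0 = 0)
P(-1*6*5, -2)*(274 - 143) = 0*(274 - 143) = 0*131 = 0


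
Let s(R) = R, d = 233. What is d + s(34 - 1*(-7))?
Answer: 274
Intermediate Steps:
d + s(34 - 1*(-7)) = 233 + (34 - 1*(-7)) = 233 + (34 + 7) = 233 + 41 = 274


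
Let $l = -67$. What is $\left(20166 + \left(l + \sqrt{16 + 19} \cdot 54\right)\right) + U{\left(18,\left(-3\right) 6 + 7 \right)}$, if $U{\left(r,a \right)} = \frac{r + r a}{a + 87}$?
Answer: $\frac{381836}{19} + 54 \sqrt{35} \approx 20416.0$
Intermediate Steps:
$U{\left(r,a \right)} = \frac{r + a r}{87 + a}$
$\left(20166 + \left(l + \sqrt{16 + 19} \cdot 54\right)\right) + U{\left(18,\left(-3\right) 6 + 7 \right)} = \left(20166 - \left(67 - \sqrt{16 + 19} \cdot 54\right)\right) + \frac{18 \left(1 + \left(\left(-3\right) 6 + 7\right)\right)}{87 + \left(\left(-3\right) 6 + 7\right)} = \left(20166 - \left(67 - \sqrt{35} \cdot 54\right)\right) + \frac{18 \left(1 + \left(-18 + 7\right)\right)}{87 + \left(-18 + 7\right)} = \left(20166 - \left(67 - 54 \sqrt{35}\right)\right) + \frac{18 \left(1 - 11\right)}{87 - 11} = \left(20099 + 54 \sqrt{35}\right) + 18 \cdot \frac{1}{76} \left(-10\right) = \left(20099 + 54 \sqrt{35}\right) - \frac{45}{19} = \frac{381836}{19} + 54 \sqrt{35}$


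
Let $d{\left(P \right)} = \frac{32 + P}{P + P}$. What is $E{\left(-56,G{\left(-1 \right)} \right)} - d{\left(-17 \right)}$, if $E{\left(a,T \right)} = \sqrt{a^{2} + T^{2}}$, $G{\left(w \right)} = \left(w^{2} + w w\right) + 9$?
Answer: $\frac{15}{34} + \sqrt{3257} \approx 57.511$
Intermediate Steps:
$G{\left(w \right)} = 9 + 2 w^{2}$ ($G{\left(w \right)} = \left(w^{2} + w^{2}\right) + 9 = 2 w^{2} + 9 = 9 + 2 w^{2}$)
$E{\left(a,T \right)} = \sqrt{T^{2} + a^{2}}$
$d{\left(P \right)} = \frac{32 + P}{2 P}$
$E{\left(-56,G{\left(-1 \right)} \right)} - d{\left(-17 \right)} = \sqrt{\left(9 + 2 \left(-1\right)^{2}\right)^{2} + \left(-56\right)^{2}} - \frac{32 - 17}{2 \left(-17\right)} = \sqrt{\left(9 + 2 \cdot 1\right)^{2} + 3136} - \frac{1}{2} \left(- \frac{1}{17}\right) 15 = \sqrt{\left(9 + 2\right)^{2} + 3136} - - \frac{15}{34} = \sqrt{11^{2} + 3136} + \frac{15}{34} = \sqrt{121 + 3136} + \frac{15}{34} = \sqrt{3257} + \frac{15}{34} = \frac{15}{34} + \sqrt{3257}$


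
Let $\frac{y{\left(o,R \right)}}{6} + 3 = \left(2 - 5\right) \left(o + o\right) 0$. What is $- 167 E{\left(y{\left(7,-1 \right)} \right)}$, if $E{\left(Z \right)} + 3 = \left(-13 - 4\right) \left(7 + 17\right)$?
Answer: $68637$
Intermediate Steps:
$y{\left(o,R \right)} = -18$ ($y{\left(o,R \right)} = -18 + 6 \left(2 - 5\right) \left(o + o\right) 0 = -18 + 6 - 3 \cdot 2 o 0 = -18 + 6 - 6 o 0 = -18 + 6 \cdot 0 = -18 + 0 = -18$)
$E{\left(Z \right)} = -411$ ($E{\left(Z \right)} = -3 + \left(-13 - 4\right) \left(7 + 17\right) = -3 - 408 = -411$)
$- 167 E{\left(y{\left(7,-1 \right)} \right)} = \left(-167\right) \left(-411\right) = 68637$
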